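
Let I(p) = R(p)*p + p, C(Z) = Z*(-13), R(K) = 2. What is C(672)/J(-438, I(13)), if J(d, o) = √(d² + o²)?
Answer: -2912*√21485/21485 ≈ -19.867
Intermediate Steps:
C(Z) = -13*Z
I(p) = 3*p (I(p) = 2*p + p = 3*p)
C(672)/J(-438, I(13)) = (-13*672)/(√((-438)² + (3*13)²)) = -8736/√(191844 + 39²) = -8736/√(191844 + 1521) = -8736*√21485/64455 = -2912*√21485/21485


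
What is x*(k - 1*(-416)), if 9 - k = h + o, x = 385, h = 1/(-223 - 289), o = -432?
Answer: 168932225/512 ≈ 3.2995e+5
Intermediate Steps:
h = -1/512 (h = 1/(-512) = -1/512 ≈ -0.0019531)
k = 225793/512 (k = 9 - (-1/512 - 432) = 9 - 1*(-221185/512) = 9 + 221185/512 = 225793/512 ≈ 441.00)
x*(k - 1*(-416)) = 385*(225793/512 - 1*(-416)) = 385*(225793/512 + 416) = 385*(438785/512) = 168932225/512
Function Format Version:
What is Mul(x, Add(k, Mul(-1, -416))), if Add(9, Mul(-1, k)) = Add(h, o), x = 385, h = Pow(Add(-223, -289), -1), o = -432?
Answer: Rational(168932225, 512) ≈ 3.2995e+5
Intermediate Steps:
h = Rational(-1, 512) (h = Pow(-512, -1) = Rational(-1, 512) ≈ -0.0019531)
k = Rational(225793, 512) (k = Add(9, Mul(-1, Add(Rational(-1, 512), -432))) = Add(9, Mul(-1, Rational(-221185, 512))) = Add(9, Rational(221185, 512)) = Rational(225793, 512) ≈ 441.00)
Mul(x, Add(k, Mul(-1, -416))) = Mul(385, Add(Rational(225793, 512), Mul(-1, -416))) = Mul(385, Add(Rational(225793, 512), 416)) = Mul(385, Rational(438785, 512)) = Rational(168932225, 512)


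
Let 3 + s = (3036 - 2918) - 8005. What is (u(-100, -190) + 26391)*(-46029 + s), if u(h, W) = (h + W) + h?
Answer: -1401947919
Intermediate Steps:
u(h, W) = W + 2*h (u(h, W) = (W + h) + h = W + 2*h)
s = -7890 (s = -3 + ((3036 - 2918) - 8005) = -3 + (118 - 8005) = -3 - 7887 = -7890)
(u(-100, -190) + 26391)*(-46029 + s) = ((-190 + 2*(-100)) + 26391)*(-46029 - 7890) = ((-190 - 200) + 26391)*(-53919) = (-390 + 26391)*(-53919) = 26001*(-53919) = -1401947919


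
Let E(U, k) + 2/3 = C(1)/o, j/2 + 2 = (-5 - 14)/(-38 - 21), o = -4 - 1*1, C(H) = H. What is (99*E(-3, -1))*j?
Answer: 84942/295 ≈ 287.94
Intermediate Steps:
o = -5 (o = -4 - 1 = -5)
j = -198/59 (j = -4 + 2*((-5 - 14)/(-38 - 21)) = -4 + 2*(-19/(-59)) = -4 + 2*(-19*(-1/59)) = -4 + 2*(19/59) = -4 + 38/59 = -198/59 ≈ -3.3559)
E(U, k) = -13/15 (E(U, k) = -⅔ + 1/(-5) = -⅔ + 1*(-⅕) = -⅔ - ⅕ = -13/15)
(99*E(-3, -1))*j = (99*(-13/15))*(-198/59) = -429/5*(-198/59) = 84942/295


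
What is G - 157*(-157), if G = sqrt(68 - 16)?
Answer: 24649 + 2*sqrt(13) ≈ 24656.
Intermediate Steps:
G = 2*sqrt(13) (G = sqrt(52) = 2*sqrt(13) ≈ 7.2111)
G - 157*(-157) = 2*sqrt(13) - 157*(-157) = 2*sqrt(13) + 24649 = 24649 + 2*sqrt(13)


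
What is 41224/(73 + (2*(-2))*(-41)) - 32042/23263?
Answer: 951399958/5513331 ≈ 172.56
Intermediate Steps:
41224/(73 + (2*(-2))*(-41)) - 32042/23263 = 41224/(73 - 4*(-41)) - 32042*1/23263 = 41224/(73 + 164) - 32042/23263 = 41224/237 - 32042/23263 = 951399958/5513331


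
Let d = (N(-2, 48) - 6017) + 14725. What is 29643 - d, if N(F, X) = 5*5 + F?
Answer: 20912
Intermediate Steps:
N(F, X) = 25 + F
d = 8731 (d = ((25 - 2) - 6017) + 14725 = (23 - 6017) + 14725 = -5994 + 14725 = 8731)
29643 - d = 29643 - 1*8731 = 29643 - 8731 = 20912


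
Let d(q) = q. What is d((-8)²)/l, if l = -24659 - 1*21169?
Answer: -16/11457 ≈ -0.0013965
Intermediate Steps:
l = -45828 (l = -24659 - 21169 = -45828)
d((-8)²)/l = (-8)²/(-45828) = 64*(-1/45828) = -16/11457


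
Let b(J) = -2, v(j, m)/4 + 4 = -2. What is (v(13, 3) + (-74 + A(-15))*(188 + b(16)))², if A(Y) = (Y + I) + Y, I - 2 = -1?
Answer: 367949124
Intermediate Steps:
I = 1 (I = 2 - 1 = 1)
A(Y) = 1 + 2*Y (A(Y) = (Y + 1) + Y = (1 + Y) + Y = 1 + 2*Y)
v(j, m) = -24 (v(j, m) = -16 + 4*(-2) = -16 - 8 = -24)
(v(13, 3) + (-74 + A(-15))*(188 + b(16)))² = (-24 + (-74 + (1 + 2*(-15)))*(188 - 2))² = (-24 + (-74 + (1 - 30))*186)² = (-24 + (-74 - 29)*186)² = (-24 - 103*186)² = (-24 - 19158)² = (-19182)² = 367949124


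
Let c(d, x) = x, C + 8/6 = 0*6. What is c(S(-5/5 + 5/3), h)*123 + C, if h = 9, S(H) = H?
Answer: 3317/3 ≈ 1105.7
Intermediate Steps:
C = -4/3 (C = -4/3 + 0*6 = -4/3 + 0 = -4/3 ≈ -1.3333)
c(S(-5/5 + 5/3), h)*123 + C = 9*123 - 4/3 = 1107 - 4/3 = 3317/3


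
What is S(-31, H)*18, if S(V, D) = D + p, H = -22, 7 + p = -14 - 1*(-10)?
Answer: -594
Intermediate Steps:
p = -11 (p = -7 + (-14 - 1*(-10)) = -7 + (-14 + 10) = -7 - 4 = -11)
S(V, D) = -11 + D (S(V, D) = D - 11 = -11 + D)
S(-31, H)*18 = (-11 - 22)*18 = -33*18 = -594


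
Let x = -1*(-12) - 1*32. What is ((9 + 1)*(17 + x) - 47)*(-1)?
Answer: 77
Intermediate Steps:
x = -20 (x = 12 - 32 = -20)
((9 + 1)*(17 + x) - 47)*(-1) = ((9 + 1)*(17 - 20) - 47)*(-1) = (10*(-3) - 47)*(-1) = (-30 - 47)*(-1) = -77*(-1) = 77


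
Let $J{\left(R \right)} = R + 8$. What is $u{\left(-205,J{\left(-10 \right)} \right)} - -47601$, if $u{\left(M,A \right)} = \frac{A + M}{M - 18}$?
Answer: $\frac{10615230}{223} \approx 47602.0$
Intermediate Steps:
$J{\left(R \right)} = 8 + R$
$u{\left(M,A \right)} = \frac{A + M}{-18 + M}$
$u{\left(-205,J{\left(-10 \right)} \right)} - -47601 = \frac{\left(8 - 10\right) - 205}{-18 - 205} - -47601 = \frac{-2 - 205}{-223} + 47601 = \left(- \frac{1}{223}\right) \left(-207\right) + 47601 = \frac{207}{223} + 47601 = \frac{10615230}{223}$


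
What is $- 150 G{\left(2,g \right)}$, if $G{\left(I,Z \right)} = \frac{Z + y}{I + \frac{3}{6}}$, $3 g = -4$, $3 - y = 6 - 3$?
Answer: $80$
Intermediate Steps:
$y = 0$ ($y = 3 - \left(6 - 3\right) = 3 - 3 = 0$)
$g = - \frac{4}{3}$ ($g = \frac{1}{3} \left(-4\right) = - \frac{4}{3} \approx -1.3333$)
$G{\left(I,Z \right)} = \frac{Z}{\frac{1}{2} + I}$ ($G{\left(I,Z \right)} = \frac{Z + 0}{I + \frac{3}{6}} = \frac{Z}{I + 3 \cdot \frac{1}{6}} = \frac{Z}{I + \frac{1}{2}} = \frac{Z}{\frac{1}{2} + I}$)
$- 150 G{\left(2,g \right)} = - 150 \cdot 2 \left(- \frac{4}{3}\right) \frac{1}{1 + 2 \cdot 2} = - 150 \cdot 2 \left(- \frac{4}{3}\right) \frac{1}{1 + 4} = - 150 \cdot 2 \left(- \frac{4}{3}\right) \frac{1}{5} = \left(-150\right) \left(- \frac{8}{15}\right) = 80$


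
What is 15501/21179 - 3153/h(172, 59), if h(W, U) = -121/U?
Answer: 3941741454/2562659 ≈ 1538.1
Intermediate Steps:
15501/21179 - 3153/h(172, 59) = 15501/21179 - 3153/((-121/59)) = 15501*(1/21179) - 3153/((-121*1/59)) = 15501/21179 - 3153/(-121/59) = 15501/21179 - 3153*(-59/121) = 15501/21179 + 186027/121 = 3941741454/2562659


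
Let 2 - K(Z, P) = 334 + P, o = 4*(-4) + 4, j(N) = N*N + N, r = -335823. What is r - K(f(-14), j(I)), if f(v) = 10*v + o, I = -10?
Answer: -335401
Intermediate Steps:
j(N) = N + N² (j(N) = N² + N = N + N²)
o = -12 (o = -16 + 4 = -12)
f(v) = -12 + 10*v (f(v) = 10*v - 12 = -12 + 10*v)
K(Z, P) = -332 - P (K(Z, P) = 2 - (334 + P) = 2 + (-334 - P) = -332 - P)
r - K(f(-14), j(I)) = -335823 - (-332 - (-10)*(1 - 10)) = -335823 - (-332 - (-10)*(-9)) = -335823 - (-332 - 1*90) = -335823 - (-332 - 90) = -335823 - 1*(-422) = -335823 + 422 = -335401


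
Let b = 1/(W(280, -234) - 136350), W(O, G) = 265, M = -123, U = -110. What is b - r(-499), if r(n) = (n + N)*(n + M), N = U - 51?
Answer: -55865614201/136085 ≈ -4.1052e+5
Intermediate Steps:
N = -161 (N = -110 - 51 = -161)
r(n) = (-161 + n)*(-123 + n) (r(n) = (n - 161)*(n - 123) = (-161 + n)*(-123 + n))
b = -1/136085 (b = 1/(265 - 136350) = 1/(-136085) = -1/136085 ≈ -7.3483e-6)
b - r(-499) = -1/136085 - (19803 + (-499)**2 - 284*(-499)) = -1/136085 - (19803 + 249001 + 141716) = -1/136085 - 1*410520 = -1/136085 - 410520 = -55865614201/136085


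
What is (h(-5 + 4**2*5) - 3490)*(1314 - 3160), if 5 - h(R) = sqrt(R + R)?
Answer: 6433310 + 9230*sqrt(6) ≈ 6.4559e+6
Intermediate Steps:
h(R) = 5 - sqrt(2)*sqrt(R) (h(R) = 5 - sqrt(R + R) = 5 - sqrt(2*R) = 5 - sqrt(2)*sqrt(R))
(h(-5 + 4**2*5) - 3490)*(1314 - 3160) = ((5 - sqrt(2)*sqrt(-5 + 4**2*5)) - 3490)*(1314 - 3160) = ((5 - sqrt(2)*sqrt(-5 + 16*5)) - 3490)*(-1846) = ((5 - sqrt(2)*sqrt(-5 + 80)) - 3490)*(-1846) = ((5 - sqrt(2)*sqrt(75)) - 3490)*(-1846) = ((5 - sqrt(2)*5*sqrt(3)) - 3490)*(-1846) = ((5 - 5*sqrt(6)) - 3490)*(-1846) = (-3485 - 5*sqrt(6))*(-1846) = 6433310 + 9230*sqrt(6)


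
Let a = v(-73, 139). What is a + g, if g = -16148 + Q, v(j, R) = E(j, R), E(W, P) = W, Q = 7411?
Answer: -8810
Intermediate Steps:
v(j, R) = j
g = -8737 (g = -16148 + 7411 = -8737)
a = -73
a + g = -73 - 8737 = -8810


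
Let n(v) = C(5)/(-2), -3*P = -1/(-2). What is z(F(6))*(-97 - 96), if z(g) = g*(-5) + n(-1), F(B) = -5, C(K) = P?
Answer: -58093/12 ≈ -4841.1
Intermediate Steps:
P = -1/6 (P = -(-1)/(3*(-2)) = -(-1)*(-1)/(3*2) = -1/3*1/2 = -1/6 ≈ -0.16667)
C(K) = -1/6
n(v) = 1/12 (n(v) = -1/6/(-2) = -1/6*(-1/2) = 1/12)
z(g) = 1/12 - 5*g (z(g) = g*(-5) + 1/12 = -5*g + 1/12 = 1/12 - 5*g)
z(F(6))*(-97 - 96) = (1/12 - 5*(-5))*(-97 - 96) = (1/12 + 25)*(-193) = (301/12)*(-193) = -58093/12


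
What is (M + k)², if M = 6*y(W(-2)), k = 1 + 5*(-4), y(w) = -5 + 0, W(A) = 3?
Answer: 2401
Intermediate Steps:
y(w) = -5
k = -19 (k = 1 - 20 = -19)
M = -30 (M = 6*(-5) = -30)
(M + k)² = (-30 - 19)² = (-49)² = 2401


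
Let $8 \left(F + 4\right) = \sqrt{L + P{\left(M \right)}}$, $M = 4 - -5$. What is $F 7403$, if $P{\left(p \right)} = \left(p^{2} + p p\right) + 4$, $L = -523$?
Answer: $-29612 + \frac{7403 i \sqrt{357}}{8} \approx -29612.0 + 17484.0 i$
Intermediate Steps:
$M = 9$ ($M = 4 + 5 = 9$)
$P{\left(p \right)} = 4 + 2 p^{2}$ ($P{\left(p \right)} = \left(p^{2} + p^{2}\right) + 4 = 2 p^{2} + 4 = 4 + 2 p^{2}$)
$F = -4 + \frac{i \sqrt{357}}{8}$ ($F = -4 + \frac{\sqrt{-523 + \left(4 + 2 \cdot 9^{2}\right)}}{8} = -4 + \frac{\sqrt{-523 + \left(4 + 2 \cdot 81\right)}}{8} = -4 + \frac{\sqrt{-523 + \left(4 + 162\right)}}{8} = -4 + \frac{\sqrt{-523 + 166}}{8} = -4 + \frac{\sqrt{-357}}{8} = -4 + \frac{i \sqrt{357}}{8} \approx -4.0 + 2.3618 i$)
$F 7403 = \left(-4 + \frac{i \sqrt{357}}{8}\right) 7403 = -29612 + \frac{7403 i \sqrt{357}}{8}$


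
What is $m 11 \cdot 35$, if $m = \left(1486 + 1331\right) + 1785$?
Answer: $1771770$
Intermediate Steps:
$m = 4602$ ($m = 2817 + 1785 = 4602$)
$m 11 \cdot 35 = 4602 \cdot 11 \cdot 35 = 4602 \cdot 385 = 1771770$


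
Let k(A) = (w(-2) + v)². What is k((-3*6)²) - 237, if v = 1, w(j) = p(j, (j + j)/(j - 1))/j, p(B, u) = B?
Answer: -233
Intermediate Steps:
w(j) = 1 (w(j) = j/j = 1)
k(A) = 4 (k(A) = (1 + 1)² = 2² = 4)
k((-3*6)²) - 237 = 4 - 237 = -233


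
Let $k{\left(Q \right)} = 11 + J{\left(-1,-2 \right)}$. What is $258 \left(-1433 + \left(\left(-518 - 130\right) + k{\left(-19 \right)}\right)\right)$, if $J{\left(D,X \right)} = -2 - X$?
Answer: $-534060$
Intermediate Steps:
$k{\left(Q \right)} = 11$ ($k{\left(Q \right)} = 11 - 0 = 11 + \left(-2 + 2\right) = 11 + 0 = 11$)
$258 \left(-1433 + \left(\left(-518 - 130\right) + k{\left(-19 \right)}\right)\right) = 258 \left(-1433 + \left(\left(-518 - 130\right) + 11\right)\right) = 258 \left(-1433 + \left(-648 + 11\right)\right) = 258 \left(-1433 - 637\right) = 258 \left(-2070\right) = -534060$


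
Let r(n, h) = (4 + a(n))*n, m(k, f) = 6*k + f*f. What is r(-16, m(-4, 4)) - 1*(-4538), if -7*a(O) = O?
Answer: 31062/7 ≈ 4437.4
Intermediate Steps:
a(O) = -O/7
m(k, f) = f**2 + 6*k (m(k, f) = 6*k + f**2 = f**2 + 6*k)
r(n, h) = n*(4 - n/7) (r(n, h) = (4 - n/7)*n = n*(4 - n/7))
r(-16, m(-4, 4)) - 1*(-4538) = (1/7)*(-16)*(28 - 1*(-16)) - 1*(-4538) = (1/7)*(-16)*(28 + 16) + 4538 = (1/7)*(-16)*44 + 4538 = -704/7 + 4538 = 31062/7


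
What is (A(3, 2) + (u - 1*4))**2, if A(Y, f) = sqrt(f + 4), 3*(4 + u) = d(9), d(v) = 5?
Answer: 415/9 - 38*sqrt(6)/3 ≈ 15.084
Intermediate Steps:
u = -7/3 (u = -4 + (1/3)*5 = -4 + 5/3 = -7/3 ≈ -2.3333)
A(Y, f) = sqrt(4 + f)
(A(3, 2) + (u - 1*4))**2 = (sqrt(4 + 2) + (-7/3 - 1*4))**2 = (sqrt(6) + (-7/3 - 4))**2 = (sqrt(6) - 19/3)**2 = (-19/3 + sqrt(6))**2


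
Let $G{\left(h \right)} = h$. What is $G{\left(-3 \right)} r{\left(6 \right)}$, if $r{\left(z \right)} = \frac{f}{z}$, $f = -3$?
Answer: $\frac{3}{2} \approx 1.5$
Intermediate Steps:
$r{\left(z \right)} = - \frac{3}{z}$
$G{\left(-3 \right)} r{\left(6 \right)} = - 3 \left(- \frac{3}{6}\right) = - 3 \left(\left(-3\right) \frac{1}{6}\right) = \left(-3\right) \left(- \frac{1}{2}\right) = \frac{3}{2}$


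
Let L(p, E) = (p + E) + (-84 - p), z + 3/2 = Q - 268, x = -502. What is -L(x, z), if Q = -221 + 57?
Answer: 1035/2 ≈ 517.50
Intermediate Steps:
Q = -164
z = -867/2 (z = -3/2 + (-164 - 268) = -3/2 - 432 = -867/2 ≈ -433.50)
L(p, E) = -84 + E (L(p, E) = (E + p) + (-84 - p) = -84 + E)
-L(x, z) = -(-84 - 867/2) = -1*(-1035/2) = 1035/2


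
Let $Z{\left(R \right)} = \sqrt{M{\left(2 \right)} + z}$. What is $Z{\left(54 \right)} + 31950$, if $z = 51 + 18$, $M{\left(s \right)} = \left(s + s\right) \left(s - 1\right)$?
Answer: $31950 + \sqrt{73} \approx 31959.0$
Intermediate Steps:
$M{\left(s \right)} = 2 s \left(-1 + s\right)$
$z = 69$
$Z{\left(R \right)} = \sqrt{73}$ ($Z{\left(R \right)} = \sqrt{2 \cdot 2 \left(-1 + 2\right) + 69} = \sqrt{2 \cdot 2 \cdot 1 + 69} = \sqrt{4 + 69} = \sqrt{73}$)
$Z{\left(54 \right)} + 31950 = \sqrt{73} + 31950 = 31950 + \sqrt{73}$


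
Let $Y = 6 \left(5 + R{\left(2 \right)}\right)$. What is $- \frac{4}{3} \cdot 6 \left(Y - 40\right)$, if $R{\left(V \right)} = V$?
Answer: $-16$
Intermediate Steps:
$Y = 42$ ($Y = 6 \left(5 + 2\right) = 6 \cdot 7 = 42$)
$- \frac{4}{3} \cdot 6 \left(Y - 40\right) = - \frac{4}{3} \cdot 6 \left(42 - 40\right) = \left(-4\right) \frac{1}{3} \cdot 6 \cdot 2 = \left(- \frac{4}{3}\right) 6 \cdot 2 = \left(-8\right) 2 = -16$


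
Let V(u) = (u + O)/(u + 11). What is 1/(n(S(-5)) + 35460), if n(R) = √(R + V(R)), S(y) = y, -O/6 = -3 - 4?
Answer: 212760/7544469593 - √42/7544469593 ≈ 2.8200e-5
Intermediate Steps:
O = 42 (O = -6*(-3 - 4) = -6*(-7) = 42)
V(u) = (42 + u)/(11 + u) (V(u) = (u + 42)/(u + 11) = (42 + u)/(11 + u))
n(R) = √(R + (42 + R)/(11 + R))
1/(n(S(-5)) + 35460) = 1/(√((42 - 5 - 5*(11 - 5))/(11 - 5)) + 35460) = 1/(√((42 - 5 - 5*6)/6) + 35460) = 1/(√((42 - 5 - 30)/6) + 35460) = 1/(√((⅙)*7) + 35460) = 1/(√(7/6) + 35460) = 1/(√42/6 + 35460) = 1/(35460 + √42/6)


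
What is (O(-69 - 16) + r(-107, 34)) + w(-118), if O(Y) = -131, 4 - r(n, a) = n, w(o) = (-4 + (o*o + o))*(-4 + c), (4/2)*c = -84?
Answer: -634912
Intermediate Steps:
c = -42 (c = (½)*(-84) = -42)
w(o) = 184 - 46*o - 46*o² (w(o) = (-4 + (o*o + o))*(-4 - 42) = (-4 + (o² + o))*(-46) = (-4 + (o + o²))*(-46) = (-4 + o + o²)*(-46) = 184 - 46*o - 46*o²)
r(n, a) = 4 - n
(O(-69 - 16) + r(-107, 34)) + w(-118) = (-131 + (4 - 1*(-107))) + (184 - 46*(-118) - 46*(-118)²) = (-131 + (4 + 107)) + (184 + 5428 - 46*13924) = (-131 + 111) + (184 + 5428 - 640504) = -20 - 634892 = -634912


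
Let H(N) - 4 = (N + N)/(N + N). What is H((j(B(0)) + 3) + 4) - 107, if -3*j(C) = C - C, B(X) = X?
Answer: -102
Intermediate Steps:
j(C) = 0 (j(C) = -(C - C)/3 = -⅓*0 = 0)
H(N) = 5 (H(N) = 4 + (N + N)/(N + N) = 4 + (2*N)/((2*N)) = 4 + (2*N)*(1/(2*N)) = 4 + 1 = 5)
H((j(B(0)) + 3) + 4) - 107 = 5 - 107 = -102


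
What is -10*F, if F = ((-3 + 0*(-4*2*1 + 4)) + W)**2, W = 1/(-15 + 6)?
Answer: -7840/81 ≈ -96.790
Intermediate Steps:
W = -1/9 (W = 1/(-9) = -1/9 ≈ -0.11111)
F = 784/81 (F = ((-3 + 0*(-4*2*1 + 4)) - 1/9)**2 = ((-3 + 0*(-8*1 + 4)) - 1/9)**2 = ((-3 + 0*(-8 + 4)) - 1/9)**2 = ((-3 + 0*(-4)) - 1/9)**2 = ((-3 + 0) - 1/9)**2 = (-3 - 1/9)**2 = (-28/9)**2 = 784/81 ≈ 9.6790)
-10*F = -10*784/81 = -7840/81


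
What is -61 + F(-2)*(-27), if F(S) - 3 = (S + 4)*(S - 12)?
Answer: 614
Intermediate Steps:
F(S) = 3 + (-12 + S)*(4 + S) (F(S) = 3 + (S + 4)*(S - 12) = 3 + (4 + S)*(-12 + S) = 3 + (-12 + S)*(4 + S))
-61 + F(-2)*(-27) = -61 + (-45 + (-2)² - 8*(-2))*(-27) = -61 + (-45 + 4 + 16)*(-27) = -61 - 25*(-27) = -61 + 675 = 614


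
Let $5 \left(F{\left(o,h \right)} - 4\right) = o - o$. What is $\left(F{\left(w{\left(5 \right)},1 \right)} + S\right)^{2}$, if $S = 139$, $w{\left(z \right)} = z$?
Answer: $20449$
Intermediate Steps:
$F{\left(o,h \right)} = 4$ ($F{\left(o,h \right)} = 4 + \frac{o - o}{5} = 4 + \frac{1}{5} \cdot 0 = 4 + 0 = 4$)
$\left(F{\left(w{\left(5 \right)},1 \right)} + S\right)^{2} = \left(4 + 139\right)^{2} = 143^{2} = 20449$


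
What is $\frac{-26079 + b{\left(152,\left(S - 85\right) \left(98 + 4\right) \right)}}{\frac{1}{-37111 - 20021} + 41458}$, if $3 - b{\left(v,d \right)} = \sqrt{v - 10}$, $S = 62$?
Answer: $- \frac{1489774032}{2368578455} - \frac{57132 \sqrt{142}}{2368578455} \approx -0.62926$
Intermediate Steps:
$b{\left(v,d \right)} = 3 - \sqrt{-10 + v}$ ($b{\left(v,d \right)} = 3 - \sqrt{v - 10} = 3 - \sqrt{-10 + v}$)
$\frac{-26079 + b{\left(152,\left(S - 85\right) \left(98 + 4\right) \right)}}{\frac{1}{-37111 - 20021} + 41458} = \frac{-26079 + \left(3 - \sqrt{-10 + 152}\right)}{\frac{1}{-37111 - 20021} + 41458} = \frac{-26079 + \left(3 - \sqrt{142}\right)}{\frac{1}{-57132} + 41458} = \frac{-26076 - \sqrt{142}}{- \frac{1}{57132} + 41458} = \frac{-26076 - \sqrt{142}}{\frac{2368578455}{57132}} = \left(-26076 - \sqrt{142}\right) \frac{57132}{2368578455} = - \frac{1489774032}{2368578455} - \frac{57132 \sqrt{142}}{2368578455}$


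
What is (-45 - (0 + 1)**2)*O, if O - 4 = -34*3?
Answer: 4508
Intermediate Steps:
O = -98 (O = 4 - 34*3 = 4 - 102 = -98)
(-45 - (0 + 1)**2)*O = (-45 - (0 + 1)**2)*(-98) = (-45 - 1*1**2)*(-98) = (-45 - 1*1)*(-98) = (-45 - 1)*(-98) = -46*(-98) = 4508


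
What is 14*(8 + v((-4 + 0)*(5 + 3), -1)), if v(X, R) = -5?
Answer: 42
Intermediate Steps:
14*(8 + v((-4 + 0)*(5 + 3), -1)) = 14*(8 - 5) = 14*3 = 42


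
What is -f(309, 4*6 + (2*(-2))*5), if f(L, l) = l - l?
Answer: 0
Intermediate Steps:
f(L, l) = 0
-f(309, 4*6 + (2*(-2))*5) = -1*0 = 0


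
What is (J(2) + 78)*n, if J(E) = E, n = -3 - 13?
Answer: -1280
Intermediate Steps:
n = -16
(J(2) + 78)*n = (2 + 78)*(-16) = 80*(-16) = -1280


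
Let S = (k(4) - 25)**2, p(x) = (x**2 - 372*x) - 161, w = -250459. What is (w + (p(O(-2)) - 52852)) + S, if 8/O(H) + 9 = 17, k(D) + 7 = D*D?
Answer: -303587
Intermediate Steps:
k(D) = -7 + D**2 (k(D) = -7 + D*D = -7 + D**2)
O(H) = 1 (O(H) = 8/(-9 + 17) = 8/8 = 8*(1/8) = 1)
p(x) = -161 + x**2 - 372*x
S = 256 (S = ((-7 + 4**2) - 25)**2 = ((-7 + 16) - 25)**2 = (9 - 25)**2 = (-16)**2 = 256)
(w + (p(O(-2)) - 52852)) + S = (-250459 + ((-161 + 1**2 - 372*1) - 52852)) + 256 = (-250459 + ((-161 + 1 - 372) - 52852)) + 256 = (-250459 + (-532 - 52852)) + 256 = (-250459 - 53384) + 256 = -303843 + 256 = -303587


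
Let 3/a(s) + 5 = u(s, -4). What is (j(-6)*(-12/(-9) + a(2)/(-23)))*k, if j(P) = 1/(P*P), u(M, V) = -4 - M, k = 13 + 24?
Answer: 37777/27324 ≈ 1.3826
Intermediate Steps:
k = 37
a(s) = 3/(-9 - s) (a(s) = 3/(-5 + (-4 - s)) = 3/(-9 - s))
j(P) = P⁻²
(j(-6)*(-12/(-9) + a(2)/(-23)))*k = ((-12/(-9) - 3/(9 + 2)/(-23))/(-6)²)*37 = ((-12*(-⅑) - 3/11*(-1/23))/36)*37 = ((4/3 - 3*1/11*(-1/23))/36)*37 = ((4/3 - 3/11*(-1/23))/36)*37 = ((4/3 + 3/253)/36)*37 = ((1/36)*(1021/759))*37 = (1021/27324)*37 = 37777/27324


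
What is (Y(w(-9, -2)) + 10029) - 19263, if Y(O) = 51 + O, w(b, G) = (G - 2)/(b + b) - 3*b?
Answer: -82402/9 ≈ -9155.8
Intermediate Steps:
w(b, G) = -3*b + (-2 + G)/(2*b) (w(b, G) = (-2 + G)/((2*b)) - 3*b = (-2 + G)*(1/(2*b)) - 3*b = (-2 + G)/(2*b) - 3*b = -3*b + (-2 + G)/(2*b))
(Y(w(-9, -2)) + 10029) - 19263 = ((51 + (½)*(-2 - 2 - 6*(-9)²)/(-9)) + 10029) - 19263 = ((51 + (½)*(-⅑)*(-2 - 2 - 6*81)) + 10029) - 19263 = ((51 + (½)*(-⅑)*(-2 - 2 - 486)) + 10029) - 19263 = ((51 + (½)*(-⅑)*(-490)) + 10029) - 19263 = ((51 + 245/9) + 10029) - 19263 = (704/9 + 10029) - 19263 = 90965/9 - 19263 = -82402/9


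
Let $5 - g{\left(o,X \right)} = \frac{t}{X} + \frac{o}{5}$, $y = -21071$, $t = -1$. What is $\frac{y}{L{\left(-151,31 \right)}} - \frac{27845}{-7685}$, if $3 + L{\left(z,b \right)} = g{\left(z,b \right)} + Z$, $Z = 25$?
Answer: $- \frac{4970447086}{13634727} \approx -364.54$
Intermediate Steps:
$g{\left(o,X \right)} = 5 + \frac{1}{X} - \frac{o}{5}$ ($g{\left(o,X \right)} = 5 - \left(- \frac{1}{X} + \frac{o}{5}\right) = 5 + \frac{1}{X} - \frac{o}{5}$)
$L{\left(z,b \right)} = 27 + \frac{1}{b} - \frac{z}{5}$ ($L{\left(z,b \right)} = -3 + \left(\left(5 + \frac{1}{b} - \frac{z}{5}\right) + 25\right) = -3 + \left(30 + \frac{1}{b} - \frac{z}{5}\right) = 27 + \frac{1}{b} - \frac{z}{5}$)
$\frac{y}{L{\left(-151,31 \right)}} - \frac{27845}{-7685} = - \frac{21071}{27 + \frac{1}{31} - - \frac{151}{5}} - \frac{27845}{-7685} = - \frac{21071}{27 + \frac{1}{31} + \frac{151}{5}} - - \frac{5569}{1537} = - \frac{21071}{\frac{8871}{155}} + \frac{5569}{1537} = \left(-21071\right) \frac{155}{8871} + \frac{5569}{1537} = - \frac{3266005}{8871} + \frac{5569}{1537} = - \frac{4970447086}{13634727}$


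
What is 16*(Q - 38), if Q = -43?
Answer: -1296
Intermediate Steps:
16*(Q - 38) = 16*(-43 - 38) = 16*(-81) = -1296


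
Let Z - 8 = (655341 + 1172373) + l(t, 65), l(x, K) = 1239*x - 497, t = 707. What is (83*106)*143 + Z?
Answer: 3961312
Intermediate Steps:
l(x, K) = -497 + 1239*x
Z = 2703198 (Z = 8 + ((655341 + 1172373) + (-497 + 1239*707)) = 8 + (1827714 + (-497 + 875973)) = 8 + (1827714 + 875476) = 8 + 2703190 = 2703198)
(83*106)*143 + Z = (83*106)*143 + 2703198 = 8798*143 + 2703198 = 1258114 + 2703198 = 3961312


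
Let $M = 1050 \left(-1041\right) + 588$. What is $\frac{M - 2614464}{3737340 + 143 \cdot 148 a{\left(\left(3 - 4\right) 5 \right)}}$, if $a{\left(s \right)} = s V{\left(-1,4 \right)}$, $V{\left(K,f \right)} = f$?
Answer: $- \frac{1853463}{1657030} \approx -1.1185$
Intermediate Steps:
$M = -1092462$ ($M = -1093050 + 588 = -1092462$)
$a{\left(s \right)} = 4 s$ ($a{\left(s \right)} = s 4 = 4 s$)
$\frac{M - 2614464}{3737340 + 143 \cdot 148 a{\left(\left(3 - 4\right) 5 \right)}} = \frac{-1092462 - 2614464}{3737340 + 143 \cdot 148 \cdot 4 \left(3 - 4\right) 5} = - \frac{3706926}{3737340 + 21164 \cdot 4 \left(\left(-1\right) 5\right)} = - \frac{3706926}{3737340 + 21164 \cdot 4 \left(-5\right)} = - \frac{3706926}{3737340 + 21164 \left(-20\right)} = - \frac{3706926}{3737340 - 423280} = - \frac{3706926}{3314060} = \left(-3706926\right) \frac{1}{3314060} = - \frac{1853463}{1657030}$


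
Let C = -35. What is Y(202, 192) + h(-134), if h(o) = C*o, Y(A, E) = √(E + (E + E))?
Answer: 4714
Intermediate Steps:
Y(A, E) = √3*√E (Y(A, E) = √(E + 2*E) = √(3*E) = √3*√E)
h(o) = -35*o
Y(202, 192) + h(-134) = √3*√192 - 35*(-134) = √3*(8*√3) + 4690 = 24 + 4690 = 4714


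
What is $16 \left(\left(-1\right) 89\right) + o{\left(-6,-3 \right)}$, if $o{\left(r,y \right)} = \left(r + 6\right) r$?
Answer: $-1424$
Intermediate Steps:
$o{\left(r,y \right)} = r \left(6 + r\right)$ ($o{\left(r,y \right)} = \left(6 + r\right) r = r \left(6 + r\right)$)
$16 \left(\left(-1\right) 89\right) + o{\left(-6,-3 \right)} = 16 \left(\left(-1\right) 89\right) - 6 \left(6 - 6\right) = 16 \left(-89\right) - 0 = -1424 + 0 = -1424$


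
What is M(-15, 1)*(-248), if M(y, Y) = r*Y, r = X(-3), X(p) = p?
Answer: 744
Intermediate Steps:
r = -3
M(y, Y) = -3*Y
M(-15, 1)*(-248) = -3*1*(-248) = -3*(-248) = 744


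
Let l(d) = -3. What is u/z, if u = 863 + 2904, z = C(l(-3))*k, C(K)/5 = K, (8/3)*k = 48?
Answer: -3767/270 ≈ -13.952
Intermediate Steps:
k = 18 (k = (3/8)*48 = 18)
C(K) = 5*K
z = -270 (z = (5*(-3))*18 = -15*18 = -270)
u = 3767
u/z = 3767/(-270) = 3767*(-1/270) = -3767/270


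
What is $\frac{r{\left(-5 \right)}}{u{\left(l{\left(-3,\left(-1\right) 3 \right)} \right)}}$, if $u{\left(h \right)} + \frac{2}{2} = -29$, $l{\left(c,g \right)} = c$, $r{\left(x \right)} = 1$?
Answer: $- \frac{1}{30} \approx -0.033333$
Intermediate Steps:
$u{\left(h \right)} = -30$ ($u{\left(h \right)} = -1 - 29 = -30$)
$\frac{r{\left(-5 \right)}}{u{\left(l{\left(-3,\left(-1\right) 3 \right)} \right)}} = 1 \frac{1}{-30} = 1 \left(- \frac{1}{30}\right) = - \frac{1}{30}$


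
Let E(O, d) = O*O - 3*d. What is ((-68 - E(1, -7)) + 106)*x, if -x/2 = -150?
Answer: 4800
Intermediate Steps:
x = 300 (x = -2*(-150) = 300)
E(O, d) = O² - 3*d
((-68 - E(1, -7)) + 106)*x = ((-68 - (1² - 3*(-7))) + 106)*300 = ((-68 - (1 + 21)) + 106)*300 = ((-68 - 1*22) + 106)*300 = ((-68 - 22) + 106)*300 = (-90 + 106)*300 = 16*300 = 4800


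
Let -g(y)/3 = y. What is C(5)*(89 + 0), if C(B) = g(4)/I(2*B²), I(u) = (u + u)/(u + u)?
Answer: -1068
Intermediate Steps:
g(y) = -3*y
I(u) = 1 (I(u) = (2*u)/((2*u)) = (2*u)*(1/(2*u)) = 1)
C(B) = -12 (C(B) = -3*4/1 = -12*1 = -12)
C(5)*(89 + 0) = -12*(89 + 0) = -12*89 = -1068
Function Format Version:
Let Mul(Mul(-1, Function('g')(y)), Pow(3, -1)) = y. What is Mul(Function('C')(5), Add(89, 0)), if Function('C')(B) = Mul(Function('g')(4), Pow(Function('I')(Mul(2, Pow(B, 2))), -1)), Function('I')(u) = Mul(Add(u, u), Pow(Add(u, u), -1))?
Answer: -1068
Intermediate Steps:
Function('g')(y) = Mul(-3, y)
Function('I')(u) = 1 (Function('I')(u) = Mul(Mul(2, u), Pow(Mul(2, u), -1)) = Mul(Mul(2, u), Mul(Rational(1, 2), Pow(u, -1))) = 1)
Function('C')(B) = -12 (Function('C')(B) = Mul(Mul(-3, 4), Pow(1, -1)) = Mul(-12, 1) = -12)
Mul(Function('C')(5), Add(89, 0)) = Mul(-12, Add(89, 0)) = Mul(-12, 89) = -1068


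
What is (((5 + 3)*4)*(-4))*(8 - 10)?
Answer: 256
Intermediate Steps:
(((5 + 3)*4)*(-4))*(8 - 10) = ((8*4)*(-4))*(-2) = (32*(-4))*(-2) = -128*(-2) = 256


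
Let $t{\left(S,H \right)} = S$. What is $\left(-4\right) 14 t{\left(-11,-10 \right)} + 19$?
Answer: $635$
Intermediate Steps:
$\left(-4\right) 14 t{\left(-11,-10 \right)} + 19 = \left(-4\right) 14 \left(-11\right) + 19 = \left(-56\right) \left(-11\right) + 19 = 616 + 19 = 635$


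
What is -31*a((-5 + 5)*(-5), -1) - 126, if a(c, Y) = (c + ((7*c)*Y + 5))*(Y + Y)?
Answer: 184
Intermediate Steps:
a(c, Y) = 2*Y*(5 + c + 7*Y*c) (a(c, Y) = (c + (7*Y*c + 5))*(2*Y) = (c + (5 + 7*Y*c))*(2*Y) = (5 + c + 7*Y*c)*(2*Y) = 2*Y*(5 + c + 7*Y*c))
-31*a((-5 + 5)*(-5), -1) - 126 = -62*(-1)*(5 + (-5 + 5)*(-5) + 7*(-1)*((-5 + 5)*(-5))) - 126 = -62*(-1)*(5 + 0*(-5) + 7*(-1)*(0*(-5))) - 126 = -62*(-1)*(5 + 0 + 7*(-1)*0) - 126 = -62*(-1)*(5 + 0 + 0) - 126 = -62*(-1)*5 - 126 = -31*(-10) - 126 = 310 - 126 = 184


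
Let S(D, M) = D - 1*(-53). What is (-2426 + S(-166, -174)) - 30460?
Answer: -32999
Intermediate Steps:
S(D, M) = 53 + D (S(D, M) = D + 53 = 53 + D)
(-2426 + S(-166, -174)) - 30460 = (-2426 + (53 - 166)) - 30460 = (-2426 - 113) - 30460 = -2539 - 30460 = -32999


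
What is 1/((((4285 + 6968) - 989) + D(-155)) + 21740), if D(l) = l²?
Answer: 1/56029 ≈ 1.7848e-5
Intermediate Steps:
1/((((4285 + 6968) - 989) + D(-155)) + 21740) = 1/((((4285 + 6968) - 989) + (-155)²) + 21740) = 1/(((11253 - 989) + 24025) + 21740) = 1/((10264 + 24025) + 21740) = 1/(34289 + 21740) = 1/56029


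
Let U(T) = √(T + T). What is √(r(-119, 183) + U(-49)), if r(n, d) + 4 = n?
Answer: √(-123 + 7*I*√2) ≈ 0.44594 + 11.1*I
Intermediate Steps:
r(n, d) = -4 + n
U(T) = √2*√T (U(T) = √(2*T) = √2*√T)
√(r(-119, 183) + U(-49)) = √((-4 - 119) + √2*√(-49)) = √(-123 + √2*(7*I)) = √(-123 + 7*I*√2)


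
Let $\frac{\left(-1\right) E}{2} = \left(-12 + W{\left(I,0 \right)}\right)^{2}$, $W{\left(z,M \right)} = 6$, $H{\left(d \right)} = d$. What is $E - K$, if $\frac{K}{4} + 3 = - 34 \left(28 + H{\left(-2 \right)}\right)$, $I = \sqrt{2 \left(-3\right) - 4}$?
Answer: $3476$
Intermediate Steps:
$I = i \sqrt{10}$ ($I = \sqrt{-6 - 4} = \sqrt{-10} = i \sqrt{10} \approx 3.1623 i$)
$K = -3548$ ($K = -12 + 4 \left(- 34 \left(28 - 2\right)\right) = -12 + 4 \left(\left(-34\right) 26\right) = -12 + 4 \left(-884\right) = -12 - 3536 = -3548$)
$E = -72$ ($E = - 2 \left(-12 + 6\right)^{2} = - 2 \left(-6\right)^{2} = \left(-2\right) 36 = -72$)
$E - K = -72 - -3548 = -72 + 3548 = 3476$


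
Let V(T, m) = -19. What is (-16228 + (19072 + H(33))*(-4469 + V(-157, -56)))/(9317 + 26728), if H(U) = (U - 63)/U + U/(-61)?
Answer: -1044379244/439749 ≈ -2374.9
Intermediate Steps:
H(U) = -U/61 + (-63 + U)/U (H(U) = (-63 + U)/U + U*(-1/61) = (-63 + U)/U - U/61 = -U/61 + (-63 + U)/U)
(-16228 + (19072 + H(33))*(-4469 + V(-157, -56)))/(9317 + 26728) = (-16228 + (19072 + (1 - 63/33 - 1/61*33))*(-4469 - 19))/(9317 + 26728) = (-16228 + (19072 + (1 - 63*1/33 - 33/61))*(-4488))/36045 = (-16228 + (19072 + (1 - 21/11 - 33/61))*(-4488))*(1/36045) = (-16228 + (19072 - 973/671)*(-4488))*(1/36045) = (-16228 + (12796339/671)*(-4488))*(1/36045) = (-16228 - 5220906312/61)*(1/36045) = -5221896220/61*1/36045 = -1044379244/439749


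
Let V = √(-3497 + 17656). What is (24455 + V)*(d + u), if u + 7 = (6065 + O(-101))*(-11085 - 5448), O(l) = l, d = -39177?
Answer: -2412290012180 - 98641996*√14159 ≈ -2.4240e+12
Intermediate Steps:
V = √14159 ≈ 118.99
u = -98602819 (u = -7 + (6065 - 101)*(-11085 - 5448) = -7 + 5964*(-16533) = -7 - 98602812 = -98602819)
(24455 + V)*(d + u) = (24455 + √14159)*(-39177 - 98602819) = (24455 + √14159)*(-98641996) = -2412290012180 - 98641996*√14159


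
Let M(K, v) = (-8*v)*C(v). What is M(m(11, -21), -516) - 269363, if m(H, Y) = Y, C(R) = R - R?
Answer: -269363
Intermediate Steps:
C(R) = 0
M(K, v) = 0 (M(K, v) = -8*v*0 = 0)
M(m(11, -21), -516) - 269363 = 0 - 269363 = -269363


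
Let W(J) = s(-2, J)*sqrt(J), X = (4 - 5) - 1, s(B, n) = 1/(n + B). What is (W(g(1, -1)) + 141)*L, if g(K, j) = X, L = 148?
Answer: 20868 - 37*I*sqrt(2) ≈ 20868.0 - 52.326*I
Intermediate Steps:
s(B, n) = 1/(B + n)
X = -2 (X = -1 - 1 = -2)
g(K, j) = -2
W(J) = sqrt(J)/(-2 + J)
(W(g(1, -1)) + 141)*L = (sqrt(-2)/(-2 - 2) + 141)*148 = ((I*sqrt(2))/(-4) + 141)*148 = ((I*sqrt(2))*(-1/4) + 141)*148 = (-I*sqrt(2)/4 + 141)*148 = (141 - I*sqrt(2)/4)*148 = 20868 - 37*I*sqrt(2)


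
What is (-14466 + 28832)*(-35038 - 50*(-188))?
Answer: -368315508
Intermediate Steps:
(-14466 + 28832)*(-35038 - 50*(-188)) = 14366*(-35038 + 9400) = 14366*(-25638) = -368315508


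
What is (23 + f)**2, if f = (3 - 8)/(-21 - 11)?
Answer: 549081/1024 ≈ 536.21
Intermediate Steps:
f = 5/32 (f = -5/(-32) = -5*(-1/32) = 5/32 ≈ 0.15625)
(23 + f)**2 = (23 + 5/32)**2 = (741/32)**2 = 549081/1024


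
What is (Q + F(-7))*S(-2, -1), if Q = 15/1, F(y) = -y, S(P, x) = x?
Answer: -22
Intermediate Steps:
Q = 15 (Q = 15*1 = 15)
(Q + F(-7))*S(-2, -1) = (15 - 1*(-7))*(-1) = (15 + 7)*(-1) = 22*(-1) = -22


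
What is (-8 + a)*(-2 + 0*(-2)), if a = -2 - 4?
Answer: 28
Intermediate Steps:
a = -6
(-8 + a)*(-2 + 0*(-2)) = (-8 - 6)*(-2 + 0*(-2)) = -14*(-2 + 0) = -14*(-2) = 28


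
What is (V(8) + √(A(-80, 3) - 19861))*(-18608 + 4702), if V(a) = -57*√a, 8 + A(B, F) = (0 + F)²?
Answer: 1585284*√2 - 27812*I*√4965 ≈ 2.2419e+6 - 1.9597e+6*I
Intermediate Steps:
A(B, F) = -8 + F² (A(B, F) = -8 + (0 + F)² = -8 + F²)
(V(8) + √(A(-80, 3) - 19861))*(-18608 + 4702) = (-114*√2 + √((-8 + 3²) - 19861))*(-18608 + 4702) = (-114*√2 + √((-8 + 9) - 19861))*(-13906) = (-114*√2 + √(1 - 19861))*(-13906) = (-114*√2 + √(-19860))*(-13906) = (-114*√2 + 2*I*√4965)*(-13906) = 1585284*√2 - 27812*I*√4965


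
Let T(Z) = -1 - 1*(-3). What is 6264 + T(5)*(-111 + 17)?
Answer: 6076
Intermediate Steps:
T(Z) = 2 (T(Z) = -1 + 3 = 2)
6264 + T(5)*(-111 + 17) = 6264 + 2*(-111 + 17) = 6264 + 2*(-94) = 6264 - 188 = 6076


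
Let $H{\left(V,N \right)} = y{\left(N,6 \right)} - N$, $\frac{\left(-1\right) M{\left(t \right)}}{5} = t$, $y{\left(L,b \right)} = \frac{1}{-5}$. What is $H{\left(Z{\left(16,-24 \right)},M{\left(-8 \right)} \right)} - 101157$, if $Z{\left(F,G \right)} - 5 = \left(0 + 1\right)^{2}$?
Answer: $- \frac{505986}{5} \approx -1.012 \cdot 10^{5}$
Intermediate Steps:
$y{\left(L,b \right)} = - \frac{1}{5}$
$M{\left(t \right)} = - 5 t$
$Z{\left(F,G \right)} = 6$ ($Z{\left(F,G \right)} = 5 + \left(0 + 1\right)^{2} = 5 + 1^{2} = 5 + 1 = 6$)
$H{\left(V,N \right)} = - \frac{1}{5} - N$
$H{\left(Z{\left(16,-24 \right)},M{\left(-8 \right)} \right)} - 101157 = \left(- \frac{1}{5} - \left(-5\right) \left(-8\right)\right) - 101157 = \left(- \frac{1}{5} - 40\right) - 101157 = - \frac{201}{5} - 101157 = - \frac{505986}{5}$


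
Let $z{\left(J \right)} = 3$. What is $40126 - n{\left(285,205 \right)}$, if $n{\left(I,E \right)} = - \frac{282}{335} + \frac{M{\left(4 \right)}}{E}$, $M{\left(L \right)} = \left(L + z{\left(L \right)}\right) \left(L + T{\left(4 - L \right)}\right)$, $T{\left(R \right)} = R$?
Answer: $\frac{551140296}{13735} \approx 40127.0$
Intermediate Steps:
$M{\left(L \right)} = 12 + 4 L$ ($M{\left(L \right)} = \left(L + 3\right) \left(L - \left(-4 + L\right)\right) = \left(3 + L\right) 4 = 12 + 4 L$)
$n{\left(I,E \right)} = - \frac{282}{335} + \frac{28}{E}$ ($n{\left(I,E \right)} = - \frac{282}{335} + \frac{12 + 4 \cdot 4}{E} = \left(-282\right) \frac{1}{335} + \frac{12 + 16}{E} = - \frac{282}{335} + \frac{28}{E}$)
$40126 - n{\left(285,205 \right)} = 40126 - \left(- \frac{282}{335} + \frac{28}{205}\right) = 40126 - - \frac{9686}{13735} = 40126 + \frac{9686}{13735} = \frac{551140296}{13735}$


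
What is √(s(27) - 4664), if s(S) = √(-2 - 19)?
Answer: √(-4664 + I*√21) ≈ 0.0336 + 68.293*I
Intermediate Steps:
s(S) = I*√21 (s(S) = √(-21) = I*√21)
√(s(27) - 4664) = √(I*√21 - 4664) = √(-4664 + I*√21)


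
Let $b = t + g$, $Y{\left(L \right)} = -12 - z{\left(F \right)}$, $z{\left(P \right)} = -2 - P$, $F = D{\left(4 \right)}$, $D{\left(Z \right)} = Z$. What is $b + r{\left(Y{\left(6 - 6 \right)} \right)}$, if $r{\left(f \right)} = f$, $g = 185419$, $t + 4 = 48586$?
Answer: $233995$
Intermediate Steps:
$t = 48582$ ($t = -4 + 48586 = 48582$)
$F = 4$
$Y{\left(L \right)} = -6$ ($Y{\left(L \right)} = -12 - \left(-2 - 4\right) = -12 - -6 = -12 + 6 = -6$)
$b = 234001$ ($b = 48582 + 185419 = 234001$)
$b + r{\left(Y{\left(6 - 6 \right)} \right)} = 234001 - 6 = 233995$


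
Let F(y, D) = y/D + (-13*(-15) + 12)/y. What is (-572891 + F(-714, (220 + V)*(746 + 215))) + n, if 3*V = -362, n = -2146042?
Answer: -92658478901145/34078982 ≈ -2.7189e+6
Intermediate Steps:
V = -362/3 (V = (1/3)*(-362) = -362/3 ≈ -120.67)
F(y, D) = 207/y + y/D (F(y, D) = y/D + (195 + 12)/y = y/D + 207/y = 207/y + y/D)
(-572891 + F(-714, (220 + V)*(746 + 215))) + n = (-572891 + (207/(-714) - 714*1/((220 - 362/3)*(746 + 215)))) - 2146042 = (-572891 + (207*(-1/714) - 714/((298/3)*961))) - 2146042 = (-572891 + (-69/238 - 714/286378/3)) - 2146042 = (-572891 + (-69/238 - 714*3/286378)) - 2146042 = (-572891 + (-69/238 - 1071/143189)) - 2146042 = (-572891 - 10134939/34078982) - 2146042 = -19523552211901/34078982 - 2146042 = -92658478901145/34078982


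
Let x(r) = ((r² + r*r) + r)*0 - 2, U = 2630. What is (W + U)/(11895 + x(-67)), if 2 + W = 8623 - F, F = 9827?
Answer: 1424/11893 ≈ 0.11973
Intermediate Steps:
x(r) = -2 (x(r) = ((r² + r²) + r)*0 - 2 = (2*r² + r)*0 - 2 = (r + 2*r²)*0 - 2 = 0 - 2 = -2)
W = -1206 (W = -2 + (8623 - 1*9827) = -2 + (8623 - 9827) = -2 - 1204 = -1206)
(W + U)/(11895 + x(-67)) = (-1206 + 2630)/(11895 - 2) = 1424/11893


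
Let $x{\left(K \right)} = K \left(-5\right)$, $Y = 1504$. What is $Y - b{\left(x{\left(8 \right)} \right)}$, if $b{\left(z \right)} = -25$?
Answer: $1529$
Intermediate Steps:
$x{\left(K \right)} = - 5 K$
$Y - b{\left(x{\left(8 \right)} \right)} = 1504 - -25 = 1504 + 25 = 1529$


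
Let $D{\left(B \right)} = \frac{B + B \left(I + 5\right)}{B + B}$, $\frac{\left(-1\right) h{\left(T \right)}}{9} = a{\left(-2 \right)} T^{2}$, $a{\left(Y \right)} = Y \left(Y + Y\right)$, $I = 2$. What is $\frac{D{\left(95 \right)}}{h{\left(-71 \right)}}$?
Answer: $- \frac{1}{90738} \approx -1.1021 \cdot 10^{-5}$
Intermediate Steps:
$a{\left(Y \right)} = 2 Y^{2}$ ($a{\left(Y \right)} = Y 2 Y = 2 Y^{2}$)
$h{\left(T \right)} = - 72 T^{2}$ ($h{\left(T \right)} = - 9 \cdot 2 \left(-2\right)^{2} T^{2} = - 9 \cdot 2 \cdot 4 T^{2} = - 9 \cdot 8 T^{2} = - 72 T^{2}$)
$D{\left(B \right)} = 4$ ($D{\left(B \right)} = \frac{B + B \left(2 + 5\right)}{B + B} = \frac{B + B 7}{2 B} = \left(B + 7 B\right) \frac{1}{2 B} = 8 B \frac{1}{2 B} = 4$)
$\frac{D{\left(95 \right)}}{h{\left(-71 \right)}} = \frac{4}{\left(-72\right) \left(-71\right)^{2}} = \frac{4}{\left(-72\right) 5041} = \frac{4}{-362952} = 4 \left(- \frac{1}{362952}\right) = - \frac{1}{90738}$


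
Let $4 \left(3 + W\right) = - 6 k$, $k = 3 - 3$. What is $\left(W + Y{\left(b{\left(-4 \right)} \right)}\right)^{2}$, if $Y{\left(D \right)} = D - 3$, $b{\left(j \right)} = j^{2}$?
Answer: $100$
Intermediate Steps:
$k = 0$ ($k = 3 - 3 = 0$)
$Y{\left(D \right)} = -3 + D$
$W = -3$ ($W = -3 + \frac{\left(-6\right) 0}{4} = -3 + \frac{1}{4} \cdot 0 = -3 + 0 = -3$)
$\left(W + Y{\left(b{\left(-4 \right)} \right)}\right)^{2} = \left(-3 - \left(3 - \left(-4\right)^{2}\right)\right)^{2} = \left(-3 + \left(-3 + 16\right)\right)^{2} = \left(-3 + 13\right)^{2} = 10^{2} = 100$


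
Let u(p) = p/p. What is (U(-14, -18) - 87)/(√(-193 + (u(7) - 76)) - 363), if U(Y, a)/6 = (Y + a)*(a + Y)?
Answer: -2198691/132037 - 12114*I*√67/132037 ≈ -16.652 - 0.75098*I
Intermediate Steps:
u(p) = 1
U(Y, a) = 6*(Y + a)² (U(Y, a) = 6*((Y + a)*(a + Y)) = 6*((Y + a)*(Y + a)) = 6*(Y + a)²)
(U(-14, -18) - 87)/(√(-193 + (u(7) - 76)) - 363) = (6*(-14 - 18)² - 87)/(√(-193 + (1 - 76)) - 363) = (6*(-32)² - 87)/(√(-193 - 75) - 363) = (6*1024 - 87)/(√(-268) - 363) = (6144 - 87)/(2*I*√67 - 363) = 6057/(-363 + 2*I*√67)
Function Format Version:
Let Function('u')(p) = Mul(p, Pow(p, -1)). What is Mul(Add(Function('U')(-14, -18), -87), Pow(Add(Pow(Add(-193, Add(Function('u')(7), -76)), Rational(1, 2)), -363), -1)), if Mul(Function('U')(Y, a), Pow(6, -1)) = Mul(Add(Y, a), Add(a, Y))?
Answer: Add(Rational(-2198691, 132037), Mul(Rational(-12114, 132037), I, Pow(67, Rational(1, 2)))) ≈ Add(-16.652, Mul(-0.75098, I))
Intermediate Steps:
Function('u')(p) = 1
Function('U')(Y, a) = Mul(6, Pow(Add(Y, a), 2)) (Function('U')(Y, a) = Mul(6, Mul(Add(Y, a), Add(a, Y))) = Mul(6, Mul(Add(Y, a), Add(Y, a))) = Mul(6, Pow(Add(Y, a), 2)))
Mul(Add(Function('U')(-14, -18), -87), Pow(Add(Pow(Add(-193, Add(Function('u')(7), -76)), Rational(1, 2)), -363), -1)) = Mul(Add(Mul(6, Pow(Add(-14, -18), 2)), -87), Pow(Add(Pow(Add(-193, Add(1, -76)), Rational(1, 2)), -363), -1)) = Mul(Add(Mul(6, Pow(-32, 2)), -87), Pow(Add(Pow(Add(-193, -75), Rational(1, 2)), -363), -1)) = Mul(Add(Mul(6, 1024), -87), Pow(Add(Pow(-268, Rational(1, 2)), -363), -1)) = Mul(Add(6144, -87), Pow(Add(Mul(2, I, Pow(67, Rational(1, 2))), -363), -1)) = Mul(6057, Pow(Add(-363, Mul(2, I, Pow(67, Rational(1, 2)))), -1))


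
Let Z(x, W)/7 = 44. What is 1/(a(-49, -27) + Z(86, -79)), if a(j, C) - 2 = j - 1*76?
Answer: 1/185 ≈ 0.0054054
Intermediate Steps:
Z(x, W) = 308 (Z(x, W) = 7*44 = 308)
a(j, C) = -74 + j (a(j, C) = 2 + (j - 1*76) = 2 + (j - 76) = 2 + (-76 + j) = -74 + j)
1/(a(-49, -27) + Z(86, -79)) = 1/((-74 - 49) + 308) = 1/(-123 + 308) = 1/185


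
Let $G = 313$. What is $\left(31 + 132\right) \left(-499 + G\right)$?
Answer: $-30318$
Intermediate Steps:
$\left(31 + 132\right) \left(-499 + G\right) = \left(31 + 132\right) \left(-499 + 313\right) = 163 \left(-186\right) = -30318$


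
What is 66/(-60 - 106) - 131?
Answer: -10906/83 ≈ -131.40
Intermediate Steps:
66/(-60 - 106) - 131 = 66/(-166) - 131 = -1/166*66 - 131 = -33/83 - 131 = -10906/83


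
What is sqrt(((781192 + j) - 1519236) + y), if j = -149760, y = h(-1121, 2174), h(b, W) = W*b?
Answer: I*sqrt(3324858) ≈ 1823.4*I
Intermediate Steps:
y = -2437054 (y = 2174*(-1121) = -2437054)
sqrt(((781192 + j) - 1519236) + y) = sqrt(((781192 - 149760) - 1519236) - 2437054) = sqrt((631432 - 1519236) - 2437054) = sqrt(-887804 - 2437054) = sqrt(-3324858) = I*sqrt(3324858)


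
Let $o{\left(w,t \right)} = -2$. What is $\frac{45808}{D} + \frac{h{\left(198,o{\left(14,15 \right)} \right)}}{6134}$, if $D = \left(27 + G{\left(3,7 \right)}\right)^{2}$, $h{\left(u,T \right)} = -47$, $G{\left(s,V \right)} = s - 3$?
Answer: $\frac{280952009}{4471686} \approx 62.829$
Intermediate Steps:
$G{\left(s,V \right)} = -3 + s$
$D = 729$ ($D = \left(27 + \left(-3 + 3\right)\right)^{2} = \left(27 + 0\right)^{2} = 27^{2} = 729$)
$\frac{45808}{D} + \frac{h{\left(198,o{\left(14,15 \right)} \right)}}{6134} = \frac{45808}{729} - \frac{47}{6134} = \frac{280952009}{4471686}$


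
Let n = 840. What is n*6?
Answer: 5040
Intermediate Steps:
n*6 = 840*6 = 5040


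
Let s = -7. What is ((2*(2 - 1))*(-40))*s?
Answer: 560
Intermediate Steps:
((2*(2 - 1))*(-40))*s = ((2*(2 - 1))*(-40))*(-7) = ((2*1)*(-40))*(-7) = (2*(-40))*(-7) = -80*(-7) = 560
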